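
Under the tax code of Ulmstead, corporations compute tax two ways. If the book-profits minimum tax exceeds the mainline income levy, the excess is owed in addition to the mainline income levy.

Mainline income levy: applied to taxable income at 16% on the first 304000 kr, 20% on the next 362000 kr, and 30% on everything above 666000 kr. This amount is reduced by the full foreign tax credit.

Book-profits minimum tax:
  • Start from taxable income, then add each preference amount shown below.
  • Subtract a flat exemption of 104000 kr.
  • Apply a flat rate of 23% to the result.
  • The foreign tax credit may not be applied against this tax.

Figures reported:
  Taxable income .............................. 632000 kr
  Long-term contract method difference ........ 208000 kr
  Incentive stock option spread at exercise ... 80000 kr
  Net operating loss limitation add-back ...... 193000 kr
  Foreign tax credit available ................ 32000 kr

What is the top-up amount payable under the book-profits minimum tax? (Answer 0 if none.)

149830 kr

Book-profits minimum tax:
  Adjusted income: 632000 kr + 208000 kr + 80000 kr + 193000 kr = 1113000 kr
  Less exemption 104000 kr → base 1009000 kr
  1009000 kr × 23% = 232070 kr

Mainline income levy:
  304000 kr × 16% = 48640 kr
  328000 kr × 20% = 65600 kr
  → 114240 kr
  Less foreign tax credit 32000 kr → 82240 kr

Excess of book-profits minimum tax over mainline income levy: 232070 kr − 82240 kr = 149830 kr.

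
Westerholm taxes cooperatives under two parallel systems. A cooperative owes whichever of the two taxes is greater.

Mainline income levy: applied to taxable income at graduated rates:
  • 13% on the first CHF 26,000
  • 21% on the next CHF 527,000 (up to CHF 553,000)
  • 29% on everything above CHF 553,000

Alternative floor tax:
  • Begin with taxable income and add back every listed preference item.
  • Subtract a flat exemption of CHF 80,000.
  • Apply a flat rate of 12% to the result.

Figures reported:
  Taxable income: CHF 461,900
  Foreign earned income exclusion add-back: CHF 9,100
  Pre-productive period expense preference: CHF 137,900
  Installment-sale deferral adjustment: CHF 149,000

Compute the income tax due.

CHF 94,919

Alternative floor tax:
  Adjusted income: CHF 461,900 + CHF 9,100 + CHF 137,900 + CHF 149,000 = CHF 757,900
  Less exemption CHF 80,000 → base CHF 677,900
  CHF 677,900 × 12% = CHF 81,348

Mainline income levy:
  CHF 26,000 × 13% = CHF 3,380
  CHF 435,900 × 21% = CHF 91,539
  → CHF 94,919

CHF 94,919 > CHF 81,348, so the mainline income levy governs.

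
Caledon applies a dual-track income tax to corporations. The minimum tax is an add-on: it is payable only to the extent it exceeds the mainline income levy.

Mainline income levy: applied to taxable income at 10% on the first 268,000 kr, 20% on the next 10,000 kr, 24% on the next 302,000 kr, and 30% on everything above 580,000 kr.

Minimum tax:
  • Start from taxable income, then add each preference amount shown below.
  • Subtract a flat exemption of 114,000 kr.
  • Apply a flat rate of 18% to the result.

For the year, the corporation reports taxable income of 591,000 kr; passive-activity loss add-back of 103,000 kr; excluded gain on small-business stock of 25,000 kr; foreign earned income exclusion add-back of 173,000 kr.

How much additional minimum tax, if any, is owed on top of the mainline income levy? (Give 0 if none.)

Mainline income levy:
  268,000 kr × 10% = 26,800 kr
  10,000 kr × 20% = 2,000 kr
  302,000 kr × 24% = 72,480 kr
  11,000 kr × 30% = 3,300 kr
  → 104,580 kr

Minimum tax:
  Adjusted income: 591,000 kr + 103,000 kr + 25,000 kr + 173,000 kr = 892,000 kr
  Less exemption 114,000 kr → base 778,000 kr
  778,000 kr × 18% = 140,040 kr

Excess of minimum tax over mainline income levy: 140,040 kr − 104,580 kr = 35,460 kr.

35,460 kr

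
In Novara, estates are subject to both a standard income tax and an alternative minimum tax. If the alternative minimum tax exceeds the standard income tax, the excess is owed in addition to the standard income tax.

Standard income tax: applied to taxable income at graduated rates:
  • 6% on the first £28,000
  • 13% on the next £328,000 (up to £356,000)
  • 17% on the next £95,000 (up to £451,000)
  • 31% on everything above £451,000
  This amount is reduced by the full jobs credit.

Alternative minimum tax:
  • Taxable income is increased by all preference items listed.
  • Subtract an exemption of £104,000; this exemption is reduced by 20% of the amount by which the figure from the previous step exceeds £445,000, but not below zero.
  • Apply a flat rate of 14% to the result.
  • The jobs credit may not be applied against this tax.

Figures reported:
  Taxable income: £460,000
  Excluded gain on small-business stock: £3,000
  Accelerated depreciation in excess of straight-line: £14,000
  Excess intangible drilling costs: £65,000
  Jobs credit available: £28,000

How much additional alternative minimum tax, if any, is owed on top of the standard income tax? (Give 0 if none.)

Alternative minimum tax:
  Adjusted income: £460,000 + £3,000 + £14,000 + £65,000 = £542,000
  Exemption: £104,000 − 20% × (£542,000 − £445,000) = £104,000 − £19,400 = £84,600
  Base: £542,000 − £84,600 = £457,400
  £457,400 × 14% = £64,036

Standard income tax:
  £28,000 × 6% = £1,680
  £328,000 × 13% = £42,640
  £95,000 × 17% = £16,150
  £9,000 × 31% = £2,790
  → £63,260
  Less jobs credit £28,000 → £35,260

Excess of alternative minimum tax over standard income tax: £64,036 − £35,260 = £28,776.

£28,776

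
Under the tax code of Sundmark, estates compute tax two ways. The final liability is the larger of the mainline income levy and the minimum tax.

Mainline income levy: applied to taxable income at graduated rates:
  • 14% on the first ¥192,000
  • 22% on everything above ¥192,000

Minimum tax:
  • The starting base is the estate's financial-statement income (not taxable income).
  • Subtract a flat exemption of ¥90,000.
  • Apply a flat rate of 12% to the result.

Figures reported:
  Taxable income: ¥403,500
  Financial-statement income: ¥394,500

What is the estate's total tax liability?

Minimum tax:
  Base (financial-statement income): ¥394,500
  Less exemption ¥90,000 → base ¥304,500
  ¥304,500 × 12% = ¥36,540

Mainline income levy:
  ¥192,000 × 14% = ¥26,880
  ¥211,500 × 22% = ¥46,530
  → ¥73,410

¥73,410 > ¥36,540, so the mainline income levy governs.

¥73,410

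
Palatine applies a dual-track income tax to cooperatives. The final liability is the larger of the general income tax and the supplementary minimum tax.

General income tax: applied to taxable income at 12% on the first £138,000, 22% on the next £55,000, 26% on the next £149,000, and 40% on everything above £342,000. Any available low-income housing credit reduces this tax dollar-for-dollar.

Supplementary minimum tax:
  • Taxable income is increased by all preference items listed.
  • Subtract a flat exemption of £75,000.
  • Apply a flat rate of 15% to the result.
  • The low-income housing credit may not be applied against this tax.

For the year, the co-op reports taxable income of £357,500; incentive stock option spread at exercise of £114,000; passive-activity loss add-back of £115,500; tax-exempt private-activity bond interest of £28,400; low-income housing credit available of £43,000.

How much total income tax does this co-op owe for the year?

Supplementary minimum tax:
  Adjusted income: £357,500 + £114,000 + £115,500 + £28,400 = £615,400
  Less exemption £75,000 → base £540,400
  £540,400 × 15% = £81,060

General income tax:
  £138,000 × 12% = £16,560
  £55,000 × 22% = £12,100
  £149,000 × 26% = £38,740
  £15,500 × 40% = £6,200
  → £73,600
  Less low-income housing credit £43,000 → £30,600

£81,060 > £30,600, so the supplementary minimum tax is the binding amount.

£81,060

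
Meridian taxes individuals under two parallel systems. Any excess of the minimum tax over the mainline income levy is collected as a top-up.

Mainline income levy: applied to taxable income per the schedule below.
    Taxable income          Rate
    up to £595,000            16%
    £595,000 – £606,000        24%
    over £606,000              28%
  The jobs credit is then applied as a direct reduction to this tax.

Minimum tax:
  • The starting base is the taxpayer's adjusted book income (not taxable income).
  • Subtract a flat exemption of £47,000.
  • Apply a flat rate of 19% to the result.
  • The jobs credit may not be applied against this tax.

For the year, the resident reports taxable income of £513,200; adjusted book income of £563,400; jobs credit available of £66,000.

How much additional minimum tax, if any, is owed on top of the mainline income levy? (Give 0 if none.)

Minimum tax:
  Base (adjusted book income): £563,400
  Less exemption £47,000 → base £516,400
  £516,400 × 19% = £98,116

Mainline income levy:
  £513,200 × 16% = £82,112
  Less jobs credit £66,000 → £16,112

Excess of minimum tax over mainline income levy: £98,116 − £16,112 = £82,004.

£82,004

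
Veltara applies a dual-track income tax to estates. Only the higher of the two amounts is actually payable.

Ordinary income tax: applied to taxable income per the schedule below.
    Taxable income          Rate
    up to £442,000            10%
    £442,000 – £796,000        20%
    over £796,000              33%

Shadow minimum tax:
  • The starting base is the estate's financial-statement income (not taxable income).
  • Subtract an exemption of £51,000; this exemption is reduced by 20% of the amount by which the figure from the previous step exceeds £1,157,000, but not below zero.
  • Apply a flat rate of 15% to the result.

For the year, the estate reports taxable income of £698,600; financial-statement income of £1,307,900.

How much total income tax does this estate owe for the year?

£193,062

Shadow minimum tax:
  Base (financial-statement income): £1,307,900
  Exemption: £51,000 − 20% × (£1,307,900 − £1,157,000) = £51,000 − £30,180 = £20,820
  Base: £1,307,900 − £20,820 = £1,287,080
  £1,287,080 × 15% = £193,062

Ordinary income tax:
  £442,000 × 10% = £44,200
  £256,600 × 20% = £51,320
  → £95,520

£193,062 > £95,520, so the shadow minimum tax is the binding amount.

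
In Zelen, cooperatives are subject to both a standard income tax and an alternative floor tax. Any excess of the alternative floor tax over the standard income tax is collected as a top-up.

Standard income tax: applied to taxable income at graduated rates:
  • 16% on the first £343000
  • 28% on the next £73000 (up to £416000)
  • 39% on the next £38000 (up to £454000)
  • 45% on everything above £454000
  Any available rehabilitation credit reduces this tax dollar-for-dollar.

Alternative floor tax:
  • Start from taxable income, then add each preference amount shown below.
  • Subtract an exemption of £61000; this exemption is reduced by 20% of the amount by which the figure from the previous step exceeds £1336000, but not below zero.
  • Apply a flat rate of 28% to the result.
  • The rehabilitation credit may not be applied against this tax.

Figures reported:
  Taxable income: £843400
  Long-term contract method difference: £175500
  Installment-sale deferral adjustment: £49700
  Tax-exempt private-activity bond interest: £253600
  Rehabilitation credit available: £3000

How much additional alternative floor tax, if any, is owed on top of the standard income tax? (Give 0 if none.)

Standard income tax:
  £343000 × 16% = £54880
  £73000 × 28% = £20440
  £38000 × 39% = £14820
  £389400 × 45% = £175230
  → £265370
  Less rehabilitation credit £3000 → £262370

Alternative floor tax:
  Adjusted income: £843400 + £175500 + £49700 + £253600 = £1322200
  Exemption: £1322200 ≤ £1336000, so full £61000 applies
  Base: £1322200 − £61000 = £1261200
  £1261200 × 28% = £353136

Excess of alternative floor tax over standard income tax: £353136 − £262370 = £90766.

£90766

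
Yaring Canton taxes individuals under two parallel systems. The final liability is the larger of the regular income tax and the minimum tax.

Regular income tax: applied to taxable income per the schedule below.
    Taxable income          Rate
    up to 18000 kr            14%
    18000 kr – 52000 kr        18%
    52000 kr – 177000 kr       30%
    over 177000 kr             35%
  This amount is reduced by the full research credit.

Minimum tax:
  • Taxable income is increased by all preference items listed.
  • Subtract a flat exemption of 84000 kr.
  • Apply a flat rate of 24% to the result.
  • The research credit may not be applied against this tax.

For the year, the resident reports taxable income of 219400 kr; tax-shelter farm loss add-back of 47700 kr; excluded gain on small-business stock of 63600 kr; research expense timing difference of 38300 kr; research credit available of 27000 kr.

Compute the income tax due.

Minimum tax:
  Adjusted income: 219400 kr + 47700 kr + 63600 kr + 38300 kr = 369000 kr
  Less exemption 84000 kr → base 285000 kr
  285000 kr × 24% = 68400 kr

Regular income tax:
  18000 kr × 14% = 2520 kr
  34000 kr × 18% = 6120 kr
  125000 kr × 30% = 37500 kr
  42400 kr × 35% = 14840 kr
  → 60980 kr
  Less research credit 27000 kr → 33980 kr

68400 kr > 33980 kr, so the minimum tax is the binding amount.

68400 kr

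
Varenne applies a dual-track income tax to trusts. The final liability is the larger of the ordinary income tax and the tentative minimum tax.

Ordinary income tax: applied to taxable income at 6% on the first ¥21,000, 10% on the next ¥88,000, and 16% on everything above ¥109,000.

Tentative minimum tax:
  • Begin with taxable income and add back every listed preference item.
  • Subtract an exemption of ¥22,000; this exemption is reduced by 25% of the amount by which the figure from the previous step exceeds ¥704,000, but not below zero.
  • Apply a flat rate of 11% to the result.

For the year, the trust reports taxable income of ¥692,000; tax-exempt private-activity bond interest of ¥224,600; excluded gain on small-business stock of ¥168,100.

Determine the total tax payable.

¥119,317

Tentative minimum tax:
  Adjusted income: ¥692,000 + ¥224,600 + ¥168,100 = ¥1,084,700
  Exemption: 25% × (¥1,084,700 − ¥704,000) = ¥95,175 ≥ ¥22,000, so the exemption is fully phased out
  Base: ¥1,084,700 − ¥0 = ¥1,084,700
  ¥1,084,700 × 11% = ¥119,317

Ordinary income tax:
  ¥21,000 × 6% = ¥1,260
  ¥88,000 × 10% = ¥8,800
  ¥583,000 × 16% = ¥93,280
  → ¥103,340

¥119,317 > ¥103,340, so the tentative minimum tax is the binding amount.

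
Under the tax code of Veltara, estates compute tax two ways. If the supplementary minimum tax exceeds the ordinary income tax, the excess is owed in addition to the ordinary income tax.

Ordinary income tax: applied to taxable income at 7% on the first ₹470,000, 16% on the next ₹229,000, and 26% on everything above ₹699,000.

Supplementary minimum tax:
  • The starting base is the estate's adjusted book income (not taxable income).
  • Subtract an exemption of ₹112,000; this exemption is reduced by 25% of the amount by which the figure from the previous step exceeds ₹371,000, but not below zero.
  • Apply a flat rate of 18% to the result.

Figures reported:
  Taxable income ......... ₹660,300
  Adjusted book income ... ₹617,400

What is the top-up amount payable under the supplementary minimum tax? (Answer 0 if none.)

₹38,712

Supplementary minimum tax:
  Base (adjusted book income): ₹617,400
  Exemption: ₹112,000 − 25% × (₹617,400 − ₹371,000) = ₹112,000 − ₹61,600 = ₹50,400
  Base: ₹617,400 − ₹50,400 = ₹567,000
  ₹567,000 × 18% = ₹102,060

Ordinary income tax:
  ₹470,000 × 7% = ₹32,900
  ₹190,300 × 16% = ₹30,448
  → ₹63,348

Excess of supplementary minimum tax over ordinary income tax: ₹102,060 − ₹63,348 = ₹38,712.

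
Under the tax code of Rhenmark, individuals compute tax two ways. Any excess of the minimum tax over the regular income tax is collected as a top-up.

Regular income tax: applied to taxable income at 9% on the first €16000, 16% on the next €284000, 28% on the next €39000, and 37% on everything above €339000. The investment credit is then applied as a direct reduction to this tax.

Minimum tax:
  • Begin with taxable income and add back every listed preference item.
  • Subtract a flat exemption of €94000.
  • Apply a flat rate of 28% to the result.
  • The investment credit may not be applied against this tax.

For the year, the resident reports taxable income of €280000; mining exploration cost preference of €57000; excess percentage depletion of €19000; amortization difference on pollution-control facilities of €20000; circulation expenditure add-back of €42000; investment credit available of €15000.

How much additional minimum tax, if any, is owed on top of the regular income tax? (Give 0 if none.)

Minimum tax:
  Adjusted income: €280000 + €57000 + €19000 + €20000 + €42000 = €418000
  Less exemption €94000 → base €324000
  €324000 × 28% = €90720

Regular income tax:
  €16000 × 9% = €1440
  €264000 × 16% = €42240
  → €43680
  Less investment credit €15000 → €28680

Excess of minimum tax over regular income tax: €90720 − €28680 = €62040.

€62040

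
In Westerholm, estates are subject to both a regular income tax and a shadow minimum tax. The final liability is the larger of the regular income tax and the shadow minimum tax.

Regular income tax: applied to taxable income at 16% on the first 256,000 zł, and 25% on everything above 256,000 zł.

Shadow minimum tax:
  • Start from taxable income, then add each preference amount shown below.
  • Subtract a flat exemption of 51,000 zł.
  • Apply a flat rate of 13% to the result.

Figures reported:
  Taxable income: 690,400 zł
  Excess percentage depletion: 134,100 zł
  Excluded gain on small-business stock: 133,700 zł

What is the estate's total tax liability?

149,560 zł

Shadow minimum tax:
  Adjusted income: 690,400 zł + 134,100 zł + 133,700 zł = 958,200 zł
  Less exemption 51,000 zł → base 907,200 zł
  907,200 zł × 13% = 117,936 zł

Regular income tax:
  256,000 zł × 16% = 40,960 zł
  434,400 zł × 25% = 108,600 zł
  → 149,560 zł

149,560 zł > 117,936 zł, so the regular income tax governs.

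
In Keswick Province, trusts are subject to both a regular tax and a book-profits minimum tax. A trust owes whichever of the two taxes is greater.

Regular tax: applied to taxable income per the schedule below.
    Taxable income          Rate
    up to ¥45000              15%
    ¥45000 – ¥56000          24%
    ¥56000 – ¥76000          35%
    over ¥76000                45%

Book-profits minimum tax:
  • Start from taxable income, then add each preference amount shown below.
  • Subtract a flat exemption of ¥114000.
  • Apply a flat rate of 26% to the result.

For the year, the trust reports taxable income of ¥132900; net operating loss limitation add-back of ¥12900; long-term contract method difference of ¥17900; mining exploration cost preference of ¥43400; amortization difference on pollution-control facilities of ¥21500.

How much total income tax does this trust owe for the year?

¥41995

Book-profits minimum tax:
  Adjusted income: ¥132900 + ¥12900 + ¥17900 + ¥43400 + ¥21500 = ¥228600
  Less exemption ¥114000 → base ¥114600
  ¥114600 × 26% = ¥29796

Regular tax:
  ¥45000 × 15% = ¥6750
  ¥11000 × 24% = ¥2640
  ¥20000 × 35% = ¥7000
  ¥56900 × 45% = ¥25605
  → ¥41995

¥41995 > ¥29796, so the regular tax governs.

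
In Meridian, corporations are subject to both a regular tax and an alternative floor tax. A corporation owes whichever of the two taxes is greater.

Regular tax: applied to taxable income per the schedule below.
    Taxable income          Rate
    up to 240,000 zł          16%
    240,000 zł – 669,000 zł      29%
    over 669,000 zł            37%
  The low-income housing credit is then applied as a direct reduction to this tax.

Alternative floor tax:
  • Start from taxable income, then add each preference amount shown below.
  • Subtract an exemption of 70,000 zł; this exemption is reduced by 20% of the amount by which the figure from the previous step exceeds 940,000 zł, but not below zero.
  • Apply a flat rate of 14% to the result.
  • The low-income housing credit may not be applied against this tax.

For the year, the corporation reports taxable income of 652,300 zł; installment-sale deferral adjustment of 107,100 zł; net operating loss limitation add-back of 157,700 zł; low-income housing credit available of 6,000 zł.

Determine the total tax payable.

151,967 zł

Regular tax:
  240,000 zł × 16% = 38,400 zł
  412,300 zł × 29% = 119,567 zł
  → 157,967 zł
  Less low-income housing credit 6,000 zł → 151,967 zł

Alternative floor tax:
  Adjusted income: 652,300 zł + 107,100 zł + 157,700 zł = 917,100 zł
  Exemption: 917,100 zł ≤ 940,000 zł, so full 70,000 zł applies
  Base: 917,100 zł − 70,000 zł = 847,100 zł
  847,100 zł × 14% = 118,594 zł

151,967 zł > 118,594 zł, so the regular tax governs.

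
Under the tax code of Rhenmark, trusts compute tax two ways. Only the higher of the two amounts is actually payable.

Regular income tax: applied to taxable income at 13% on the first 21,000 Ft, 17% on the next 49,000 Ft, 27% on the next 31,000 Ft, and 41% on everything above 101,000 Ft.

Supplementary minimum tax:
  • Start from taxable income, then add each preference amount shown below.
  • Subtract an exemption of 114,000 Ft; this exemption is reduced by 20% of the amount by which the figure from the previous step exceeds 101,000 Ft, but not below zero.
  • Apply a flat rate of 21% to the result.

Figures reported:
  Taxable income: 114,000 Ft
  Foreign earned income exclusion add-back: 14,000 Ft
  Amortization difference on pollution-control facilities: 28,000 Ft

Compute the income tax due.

24,760 Ft

Supplementary minimum tax:
  Adjusted income: 114,000 Ft + 14,000 Ft + 28,000 Ft = 156,000 Ft
  Exemption: 114,000 Ft − 20% × (156,000 Ft − 101,000 Ft) = 114,000 Ft − 11,000 Ft = 103,000 Ft
  Base: 156,000 Ft − 103,000 Ft = 53,000 Ft
  53,000 Ft × 21% = 11,130 Ft

Regular income tax:
  21,000 Ft × 13% = 2,730 Ft
  49,000 Ft × 17% = 8,330 Ft
  31,000 Ft × 27% = 8,370 Ft
  13,000 Ft × 41% = 5,330 Ft
  → 24,760 Ft

24,760 Ft > 11,130 Ft, so the regular income tax governs.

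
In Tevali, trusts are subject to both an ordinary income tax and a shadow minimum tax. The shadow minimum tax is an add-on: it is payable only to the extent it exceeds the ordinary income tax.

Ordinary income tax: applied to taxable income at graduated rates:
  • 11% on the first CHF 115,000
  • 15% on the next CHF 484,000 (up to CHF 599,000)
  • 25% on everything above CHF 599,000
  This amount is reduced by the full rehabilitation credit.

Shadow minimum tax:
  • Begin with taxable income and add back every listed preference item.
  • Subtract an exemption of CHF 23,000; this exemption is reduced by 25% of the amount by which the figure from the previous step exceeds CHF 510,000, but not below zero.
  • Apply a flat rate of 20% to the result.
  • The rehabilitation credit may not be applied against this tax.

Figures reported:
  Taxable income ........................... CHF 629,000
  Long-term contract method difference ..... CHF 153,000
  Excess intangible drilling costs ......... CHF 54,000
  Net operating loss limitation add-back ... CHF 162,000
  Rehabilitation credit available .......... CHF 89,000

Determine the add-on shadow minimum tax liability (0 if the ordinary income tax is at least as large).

CHF 195,850

Ordinary income tax:
  CHF 115,000 × 11% = CHF 12,650
  CHF 484,000 × 15% = CHF 72,600
  CHF 30,000 × 25% = CHF 7,500
  → CHF 92,750
  Less rehabilitation credit CHF 89,000 → CHF 3,750

Shadow minimum tax:
  Adjusted income: CHF 629,000 + CHF 153,000 + CHF 54,000 + CHF 162,000 = CHF 998,000
  Exemption: 25% × (CHF 998,000 − CHF 510,000) = CHF 122,000 ≥ CHF 23,000, so the exemption is fully phased out
  Base: CHF 998,000 − CHF 0 = CHF 998,000
  CHF 998,000 × 20% = CHF 199,600

Excess of shadow minimum tax over ordinary income tax: CHF 199,600 − CHF 3,750 = CHF 195,850.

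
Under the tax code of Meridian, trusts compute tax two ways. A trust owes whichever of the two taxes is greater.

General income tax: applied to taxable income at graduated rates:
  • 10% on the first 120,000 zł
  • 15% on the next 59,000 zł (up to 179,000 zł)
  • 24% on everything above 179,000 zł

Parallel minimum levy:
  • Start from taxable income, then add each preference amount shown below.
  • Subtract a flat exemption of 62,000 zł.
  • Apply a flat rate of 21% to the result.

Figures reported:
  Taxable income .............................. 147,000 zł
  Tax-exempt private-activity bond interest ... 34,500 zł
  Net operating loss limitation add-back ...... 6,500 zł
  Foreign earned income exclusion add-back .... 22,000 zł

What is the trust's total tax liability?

31,080 zł

Parallel minimum levy:
  Adjusted income: 147,000 zł + 34,500 zł + 6,500 zł + 22,000 zł = 210,000 zł
  Less exemption 62,000 zł → base 148,000 zł
  148,000 zł × 21% = 31,080 zł

General income tax:
  120,000 zł × 10% = 12,000 zł
  27,000 zł × 15% = 4,050 zł
  → 16,050 zł

31,080 zł > 16,050 zł, so the parallel minimum levy is the binding amount.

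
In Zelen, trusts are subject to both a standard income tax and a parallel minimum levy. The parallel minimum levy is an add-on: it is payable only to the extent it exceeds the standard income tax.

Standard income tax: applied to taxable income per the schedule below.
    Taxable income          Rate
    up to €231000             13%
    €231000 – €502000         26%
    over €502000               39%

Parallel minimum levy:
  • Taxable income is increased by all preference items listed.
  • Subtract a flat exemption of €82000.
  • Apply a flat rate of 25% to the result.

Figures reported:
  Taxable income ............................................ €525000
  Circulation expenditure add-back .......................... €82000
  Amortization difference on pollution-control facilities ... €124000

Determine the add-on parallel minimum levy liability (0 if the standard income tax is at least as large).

Parallel minimum levy:
  Adjusted income: €525000 + €82000 + €124000 = €731000
  Less exemption €82000 → base €649000
  €649000 × 25% = €162250

Standard income tax:
  €231000 × 13% = €30030
  €271000 × 26% = €70460
  €23000 × 39% = €8970
  → €109460

Excess of parallel minimum levy over standard income tax: €162250 − €109460 = €52790.

€52790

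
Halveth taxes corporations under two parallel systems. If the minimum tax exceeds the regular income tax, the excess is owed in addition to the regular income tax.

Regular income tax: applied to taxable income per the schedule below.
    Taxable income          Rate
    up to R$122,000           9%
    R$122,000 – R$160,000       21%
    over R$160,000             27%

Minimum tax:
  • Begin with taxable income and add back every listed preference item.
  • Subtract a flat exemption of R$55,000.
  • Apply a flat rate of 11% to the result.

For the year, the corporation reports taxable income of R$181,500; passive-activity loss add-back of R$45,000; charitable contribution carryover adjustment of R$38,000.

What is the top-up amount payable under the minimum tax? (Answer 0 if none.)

R$0

Minimum tax:
  Adjusted income: R$181,500 + R$45,000 + R$38,000 = R$264,500
  Less exemption R$55,000 → base R$209,500
  R$209,500 × 11% = R$23,045

Regular income tax:
  R$122,000 × 9% = R$10,980
  R$38,000 × 21% = R$7,980
  R$21,500 × 27% = R$5,805
  → R$24,765

R$23,045 ≤ R$24,765, so no add-on is due.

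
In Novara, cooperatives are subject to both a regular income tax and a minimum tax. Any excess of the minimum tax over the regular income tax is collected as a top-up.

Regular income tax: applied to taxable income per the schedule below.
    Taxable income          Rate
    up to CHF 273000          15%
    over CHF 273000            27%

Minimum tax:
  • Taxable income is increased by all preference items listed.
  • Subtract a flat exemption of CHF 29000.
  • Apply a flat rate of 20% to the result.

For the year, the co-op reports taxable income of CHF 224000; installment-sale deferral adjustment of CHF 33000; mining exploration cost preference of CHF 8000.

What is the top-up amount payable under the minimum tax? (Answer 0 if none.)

Minimum tax:
  Adjusted income: CHF 224000 + CHF 33000 + CHF 8000 = CHF 265000
  Less exemption CHF 29000 → base CHF 236000
  CHF 236000 × 20% = CHF 47200

Regular income tax:
  CHF 224000 × 15% = CHF 33600

Excess of minimum tax over regular income tax: CHF 47200 − CHF 33600 = CHF 13600.

CHF 13600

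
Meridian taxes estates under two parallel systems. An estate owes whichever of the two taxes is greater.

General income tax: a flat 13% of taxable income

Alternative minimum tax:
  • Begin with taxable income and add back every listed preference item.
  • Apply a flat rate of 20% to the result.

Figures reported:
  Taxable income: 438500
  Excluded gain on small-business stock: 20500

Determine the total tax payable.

91800

Alternative minimum tax:
  Adjusted income: 438500 + 20500 = 459000
  459000 × 20% = 91800

General income tax:
  438500 × 13% = 57005

91800 > 57005, so the alternative minimum tax is the binding amount.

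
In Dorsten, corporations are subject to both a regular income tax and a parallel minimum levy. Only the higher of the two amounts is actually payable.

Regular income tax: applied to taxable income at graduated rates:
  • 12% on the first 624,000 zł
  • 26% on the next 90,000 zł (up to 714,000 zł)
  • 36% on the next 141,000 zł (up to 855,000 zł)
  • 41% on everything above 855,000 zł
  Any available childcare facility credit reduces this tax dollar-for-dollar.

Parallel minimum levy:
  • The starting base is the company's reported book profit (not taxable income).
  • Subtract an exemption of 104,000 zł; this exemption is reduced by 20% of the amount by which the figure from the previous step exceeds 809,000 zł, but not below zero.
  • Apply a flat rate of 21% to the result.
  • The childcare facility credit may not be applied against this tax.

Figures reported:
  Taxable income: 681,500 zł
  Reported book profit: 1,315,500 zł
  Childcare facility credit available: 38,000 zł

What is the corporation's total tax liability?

275,688 zł

Regular income tax:
  624,000 zł × 12% = 74,880 zł
  57,500 zł × 26% = 14,950 zł
  → 89,830 zł
  Less childcare facility credit 38,000 zł → 51,830 zł

Parallel minimum levy:
  Base (reported book profit): 1,315,500 zł
  Exemption: 104,000 zł − 20% × (1,315,500 zł − 809,000 zł) = 104,000 zł − 101,300 zł = 2,700 zł
  Base: 1,315,500 zł − 2,700 zł = 1,312,800 zł
  1,312,800 zł × 21% = 275,688 zł

275,688 zł > 51,830 zł, so the parallel minimum levy is the binding amount.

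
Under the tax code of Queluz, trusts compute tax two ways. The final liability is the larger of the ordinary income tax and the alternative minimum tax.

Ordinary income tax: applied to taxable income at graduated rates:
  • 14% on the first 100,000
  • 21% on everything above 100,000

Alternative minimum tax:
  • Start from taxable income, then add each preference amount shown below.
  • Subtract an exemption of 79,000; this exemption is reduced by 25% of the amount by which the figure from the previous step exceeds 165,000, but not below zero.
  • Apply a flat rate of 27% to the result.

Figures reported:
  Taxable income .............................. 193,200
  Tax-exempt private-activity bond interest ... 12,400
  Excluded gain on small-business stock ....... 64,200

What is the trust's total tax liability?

58,590

Ordinary income tax:
  100,000 × 14% = 14,000
  93,200 × 21% = 19,572
  → 33,572

Alternative minimum tax:
  Adjusted income: 193,200 + 12,400 + 64,200 = 269,800
  Exemption: 79,000 − 25% × (269,800 − 165,000) = 79,000 − 26,200 = 52,800
  Base: 269,800 − 52,800 = 217,000
  217,000 × 27% = 58,590

58,590 > 33,572, so the alternative minimum tax is the binding amount.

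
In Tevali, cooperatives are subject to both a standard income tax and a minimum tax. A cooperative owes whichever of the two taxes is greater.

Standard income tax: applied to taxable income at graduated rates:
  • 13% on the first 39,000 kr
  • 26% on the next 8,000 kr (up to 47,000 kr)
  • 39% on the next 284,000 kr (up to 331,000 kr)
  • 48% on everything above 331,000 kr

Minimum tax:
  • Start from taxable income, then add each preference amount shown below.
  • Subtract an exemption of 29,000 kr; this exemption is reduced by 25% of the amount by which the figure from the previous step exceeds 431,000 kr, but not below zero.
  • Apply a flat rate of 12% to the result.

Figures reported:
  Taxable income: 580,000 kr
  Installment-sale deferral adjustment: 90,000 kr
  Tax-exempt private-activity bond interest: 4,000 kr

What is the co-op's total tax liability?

237,430 kr

Minimum tax:
  Adjusted income: 580,000 kr + 90,000 kr + 4,000 kr = 674,000 kr
  Exemption: 25% × (674,000 kr − 431,000 kr) = 60,750 kr ≥ 29,000 kr, so the exemption is fully phased out
  Base: 674,000 kr − 0 kr = 674,000 kr
  674,000 kr × 12% = 80,880 kr

Standard income tax:
  39,000 kr × 13% = 5,070 kr
  8,000 kr × 26% = 2,080 kr
  284,000 kr × 39% = 110,760 kr
  249,000 kr × 48% = 119,520 kr
  → 237,430 kr

237,430 kr > 80,880 kr, so the standard income tax governs.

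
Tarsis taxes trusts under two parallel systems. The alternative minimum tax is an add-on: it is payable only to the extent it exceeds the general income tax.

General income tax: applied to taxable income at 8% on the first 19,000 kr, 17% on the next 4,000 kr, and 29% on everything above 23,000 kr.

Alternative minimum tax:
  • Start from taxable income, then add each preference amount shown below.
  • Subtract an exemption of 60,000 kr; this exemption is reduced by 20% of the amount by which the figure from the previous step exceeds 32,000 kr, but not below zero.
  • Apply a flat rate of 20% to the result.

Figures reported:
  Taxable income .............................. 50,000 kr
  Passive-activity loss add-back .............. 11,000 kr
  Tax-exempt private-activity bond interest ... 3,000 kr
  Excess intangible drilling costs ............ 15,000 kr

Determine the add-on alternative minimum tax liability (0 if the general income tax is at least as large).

0 kr

Alternative minimum tax:
  Adjusted income: 50,000 kr + 11,000 kr + 3,000 kr + 15,000 kr = 79,000 kr
  Exemption: 60,000 kr − 20% × (79,000 kr − 32,000 kr) = 60,000 kr − 9,400 kr = 50,600 kr
  Base: 79,000 kr − 50,600 kr = 28,400 kr
  28,400 kr × 20% = 5,680 kr

General income tax:
  19,000 kr × 8% = 1,520 kr
  4,000 kr × 17% = 680 kr
  27,000 kr × 29% = 7,830 kr
  → 10,030 kr

5,680 kr ≤ 10,030 kr, so no add-on is due.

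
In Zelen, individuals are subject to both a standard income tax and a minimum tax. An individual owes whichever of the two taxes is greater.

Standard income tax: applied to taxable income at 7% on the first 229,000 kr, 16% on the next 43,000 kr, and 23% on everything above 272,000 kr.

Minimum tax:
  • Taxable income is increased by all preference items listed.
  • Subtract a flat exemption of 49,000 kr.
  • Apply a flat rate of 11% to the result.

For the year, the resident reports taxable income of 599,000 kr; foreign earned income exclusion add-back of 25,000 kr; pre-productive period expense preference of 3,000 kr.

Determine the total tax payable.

98,120 kr

Standard income tax:
  229,000 kr × 7% = 16,030 kr
  43,000 kr × 16% = 6,880 kr
  327,000 kr × 23% = 75,210 kr
  → 98,120 kr

Minimum tax:
  Adjusted income: 599,000 kr + 25,000 kr + 3,000 kr = 627,000 kr
  Less exemption 49,000 kr → base 578,000 kr
  578,000 kr × 11% = 63,580 kr

98,120 kr > 63,580 kr, so the standard income tax governs.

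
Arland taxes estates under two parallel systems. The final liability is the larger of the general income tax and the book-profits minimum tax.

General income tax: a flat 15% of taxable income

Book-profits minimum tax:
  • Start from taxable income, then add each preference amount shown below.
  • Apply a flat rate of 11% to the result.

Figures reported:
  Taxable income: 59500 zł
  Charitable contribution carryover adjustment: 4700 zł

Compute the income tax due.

8925 zł

General income tax:
  59500 zł × 15% = 8925 zł

Book-profits minimum tax:
  Adjusted income: 59500 zł + 4700 zł = 64200 zł
  64200 zł × 11% = 7062 zł

8925 zł > 7062 zł, so the general income tax governs.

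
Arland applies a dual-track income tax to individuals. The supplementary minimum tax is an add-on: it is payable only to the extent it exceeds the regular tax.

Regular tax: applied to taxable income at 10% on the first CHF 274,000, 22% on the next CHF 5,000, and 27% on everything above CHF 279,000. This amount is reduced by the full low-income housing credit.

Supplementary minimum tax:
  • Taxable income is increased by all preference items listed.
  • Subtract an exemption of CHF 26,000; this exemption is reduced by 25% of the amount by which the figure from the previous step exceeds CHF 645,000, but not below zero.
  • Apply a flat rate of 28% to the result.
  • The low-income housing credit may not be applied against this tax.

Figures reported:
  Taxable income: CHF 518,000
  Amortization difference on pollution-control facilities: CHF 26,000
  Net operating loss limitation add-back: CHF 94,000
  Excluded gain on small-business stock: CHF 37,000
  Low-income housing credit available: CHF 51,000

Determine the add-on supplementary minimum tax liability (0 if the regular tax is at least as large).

CHF 141,790

Regular tax:
  CHF 274,000 × 10% = CHF 27,400
  CHF 5,000 × 22% = CHF 1,100
  CHF 239,000 × 27% = CHF 64,530
  → CHF 93,030
  Less low-income housing credit CHF 51,000 → CHF 42,030

Supplementary minimum tax:
  Adjusted income: CHF 518,000 + CHF 26,000 + CHF 94,000 + CHF 37,000 = CHF 675,000
  Exemption: CHF 26,000 − 25% × (CHF 675,000 − CHF 645,000) = CHF 26,000 − CHF 7,500 = CHF 18,500
  Base: CHF 675,000 − CHF 18,500 = CHF 656,500
  CHF 656,500 × 28% = CHF 183,820

Excess of supplementary minimum tax over regular tax: CHF 183,820 − CHF 42,030 = CHF 141,790.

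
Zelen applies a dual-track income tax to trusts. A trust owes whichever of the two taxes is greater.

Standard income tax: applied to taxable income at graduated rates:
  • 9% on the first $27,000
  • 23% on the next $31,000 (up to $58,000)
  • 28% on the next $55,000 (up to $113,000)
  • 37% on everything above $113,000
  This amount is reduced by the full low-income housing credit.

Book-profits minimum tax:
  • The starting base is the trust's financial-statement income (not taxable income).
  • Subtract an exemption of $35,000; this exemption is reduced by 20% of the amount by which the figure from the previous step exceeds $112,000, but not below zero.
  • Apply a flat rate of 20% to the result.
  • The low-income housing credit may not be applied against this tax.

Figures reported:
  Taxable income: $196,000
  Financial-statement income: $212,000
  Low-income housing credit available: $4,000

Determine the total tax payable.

Standard income tax:
  $27,000 × 9% = $2,430
  $31,000 × 23% = $7,130
  $55,000 × 28% = $15,400
  $83,000 × 37% = $30,710
  → $55,670
  Less low-income housing credit $4,000 → $51,670

Book-profits minimum tax:
  Base (financial-statement income): $212,000
  Exemption: $35,000 − 20% × ($212,000 − $112,000) = $35,000 − $20,000 = $15,000
  Base: $212,000 − $15,000 = $197,000
  $197,000 × 20% = $39,400

$51,670 > $39,400, so the standard income tax governs.

$51,670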